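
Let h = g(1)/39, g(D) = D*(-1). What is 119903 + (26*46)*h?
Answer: 359617/3 ≈ 1.1987e+5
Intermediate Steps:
g(D) = -D
h = -1/39 (h = -1*1/39 = -1/39 ≈ -0.025641)
119903 + (26*46)*h = 119903 + (26*46)*(-1/39) = 119903 + 1196*(-1/39) = 119903 - 92/3 = 359617/3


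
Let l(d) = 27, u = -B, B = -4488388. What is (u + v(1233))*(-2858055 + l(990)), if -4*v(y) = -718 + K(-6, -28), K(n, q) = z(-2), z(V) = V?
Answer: -12828453023904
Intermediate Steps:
K(n, q) = -2
u = 4488388 (u = -1*(-4488388) = 4488388)
v(y) = 180 (v(y) = -(-718 - 2)/4 = -¼*(-720) = 180)
(u + v(1233))*(-2858055 + l(990)) = (4488388 + 180)*(-2858055 + 27) = 4488568*(-2858028) = -12828453023904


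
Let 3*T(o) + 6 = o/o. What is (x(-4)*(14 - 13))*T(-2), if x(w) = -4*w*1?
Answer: -80/3 ≈ -26.667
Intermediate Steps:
T(o) = -5/3 (T(o) = -2 + (o/o)/3 = -2 + (⅓)*1 = -2 + ⅓ = -5/3)
x(w) = -4*w
(x(-4)*(14 - 13))*T(-2) = ((-4*(-4))*(14 - 13))*(-5/3) = (16*1)*(-5/3) = 16*(-5/3) = -80/3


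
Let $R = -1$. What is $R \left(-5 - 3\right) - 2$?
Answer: $6$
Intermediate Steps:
$R \left(-5 - 3\right) - 2 = - (-5 - 3) - 2 = \left(-1\right) \left(-8\right) - 2 = 8 - 2 = 6$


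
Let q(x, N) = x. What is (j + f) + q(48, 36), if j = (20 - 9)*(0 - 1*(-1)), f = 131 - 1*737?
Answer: -547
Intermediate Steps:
f = -606 (f = 131 - 737 = -606)
j = 11 (j = 11*(0 + 1) = 11*1 = 11)
(j + f) + q(48, 36) = (11 - 606) + 48 = -595 + 48 = -547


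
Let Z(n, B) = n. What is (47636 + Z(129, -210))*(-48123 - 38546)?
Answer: -4139744785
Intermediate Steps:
(47636 + Z(129, -210))*(-48123 - 38546) = (47636 + 129)*(-48123 - 38546) = 47765*(-86669) = -4139744785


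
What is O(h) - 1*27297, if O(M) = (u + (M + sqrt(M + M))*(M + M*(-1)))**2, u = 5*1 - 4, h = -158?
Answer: -27296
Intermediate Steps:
u = 1 (u = 5 - 4 = 1)
O(M) = 1 (O(M) = (1 + (M + sqrt(M + M))*(M + M*(-1)))**2 = (1 + (M + sqrt(2*M))*(M - M))**2 = (1 + (M + sqrt(2)*sqrt(M))*0)**2 = (1 + 0)**2 = 1**2 = 1)
O(h) - 1*27297 = 1 - 1*27297 = 1 - 27297 = -27296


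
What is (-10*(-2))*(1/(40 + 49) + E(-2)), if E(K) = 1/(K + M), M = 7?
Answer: 376/89 ≈ 4.2247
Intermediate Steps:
E(K) = 1/(7 + K) (E(K) = 1/(K + 7) = 1/(7 + K))
(-10*(-2))*(1/(40 + 49) + E(-2)) = (-10*(-2))*(1/(40 + 49) + 1/(7 - 2)) = 20*(1/89 + 1/5) = 20*(1/89 + ⅕) = 20*(94/445) = 376/89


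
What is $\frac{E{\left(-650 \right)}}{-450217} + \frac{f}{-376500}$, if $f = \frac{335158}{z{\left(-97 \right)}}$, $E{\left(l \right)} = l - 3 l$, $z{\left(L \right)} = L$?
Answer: $\frac{51708589643}{8221074974250} \approx 0.0062898$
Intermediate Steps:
$E{\left(l \right)} = - 2 l$
$f = - \frac{335158}{97}$ ($f = \frac{335158}{-97} = 335158 \left(- \frac{1}{97}\right) = - \frac{335158}{97} \approx -3455.2$)
$\frac{E{\left(-650 \right)}}{-450217} + \frac{f}{-376500} = \frac{\left(-2\right) \left(-650\right)}{-450217} - \frac{335158}{97 \left(-376500\right)} = 1300 \left(- \frac{1}{450217}\right) - - \frac{167579}{18260250} = - \frac{1300}{450217} + \frac{167579}{18260250} = \frac{51708589643}{8221074974250}$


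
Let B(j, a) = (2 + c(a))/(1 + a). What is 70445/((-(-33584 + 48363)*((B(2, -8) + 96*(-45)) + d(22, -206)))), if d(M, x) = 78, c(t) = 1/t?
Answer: 3944920/3511002693 ≈ 0.0011236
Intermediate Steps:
c(t) = 1/t
B(j, a) = (2 + 1/a)/(1 + a)
70445/((-(-33584 + 48363)*((B(2, -8) + 96*(-45)) + d(22, -206)))) = 70445/((-(-33584 + 48363)*(((1 + 2*(-8))/((-8)*(1 - 8)) + 96*(-45)) + 78))) = 70445/((-14779*((-⅛*(1 - 16)/(-7) - 4320) + 78))) = 70445/((-14779*((-⅛*(-⅐)*(-15) - 4320) + 78))) = 70445/((-14779*((-15/56 - 4320) + 78))) = 70445/((-14779*(-241935/56 + 78))) = 70445/((-14779*(-237567)/56)) = 70445/((-1*(-3511002693/56))) = 70445/(3511002693/56) = 70445*(56/3511002693) = 3944920/3511002693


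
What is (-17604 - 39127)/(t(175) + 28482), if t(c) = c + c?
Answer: -56731/28832 ≈ -1.9676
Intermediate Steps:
t(c) = 2*c
(-17604 - 39127)/(t(175) + 28482) = (-17604 - 39127)/(2*175 + 28482) = -56731/(350 + 28482) = -56731/28832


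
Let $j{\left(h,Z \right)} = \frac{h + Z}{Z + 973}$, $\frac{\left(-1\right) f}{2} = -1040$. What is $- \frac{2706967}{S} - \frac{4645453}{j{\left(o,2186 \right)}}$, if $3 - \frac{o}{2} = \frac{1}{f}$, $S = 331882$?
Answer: $- \frac{1688394810711050051}{252194808626} \approx -6.6948 \cdot 10^{6}$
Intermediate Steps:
$f = 2080$ ($f = \left(-2\right) \left(-1040\right) = 2080$)
$o = \frac{6239}{1040}$ ($o = 6 - \frac{2}{2080} = 6 - \frac{1}{1040} = \frac{6239}{1040} \approx 5.999$)
$j{\left(h,Z \right)} = \frac{Z + h}{973 + Z}$
$- \frac{2706967}{S} - \frac{4645453}{j{\left(o,2186 \right)}} = - \frac{2706967}{331882} - \frac{4645453}{\frac{1}{973 + 2186} \left(2186 + \frac{6239}{1040}\right)} = \left(-2706967\right) \frac{1}{331882} - \frac{4645453}{\frac{1}{3159} \cdot \frac{2279679}{1040}} = - \frac{2706967}{331882} - \frac{4645453}{\frac{1}{3159} \cdot \frac{2279679}{1040}} = - \frac{2706967}{331882} - \frac{4645453}{\frac{759893}{1095120}} = - \frac{2706967}{331882} - \frac{5087328489360}{759893} = - \frac{1688394810711050051}{252194808626}$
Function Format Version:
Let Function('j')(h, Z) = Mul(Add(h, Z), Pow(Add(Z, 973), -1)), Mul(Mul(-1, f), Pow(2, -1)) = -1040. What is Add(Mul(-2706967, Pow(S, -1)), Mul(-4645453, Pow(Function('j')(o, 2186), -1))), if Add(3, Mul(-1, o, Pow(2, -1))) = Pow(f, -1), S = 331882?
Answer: Rational(-1688394810711050051, 252194808626) ≈ -6.6948e+6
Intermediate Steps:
f = 2080 (f = Mul(-2, -1040) = 2080)
o = Rational(6239, 1040) (o = Add(6, Mul(-2, Pow(2080, -1))) = Add(6, Mul(-2, Rational(1, 2080))) = Add(6, Rational(-1, 1040)) = Rational(6239, 1040) ≈ 5.9990)
Function('j')(h, Z) = Mul(Pow(Add(973, Z), -1), Add(Z, h)) (Function('j')(h, Z) = Mul(Add(Z, h), Pow(Add(973, Z), -1)) = Mul(Pow(Add(973, Z), -1), Add(Z, h)))
Add(Mul(-2706967, Pow(S, -1)), Mul(-4645453, Pow(Function('j')(o, 2186), -1))) = Add(Mul(-2706967, Pow(331882, -1)), Mul(-4645453, Pow(Mul(Pow(Add(973, 2186), -1), Add(2186, Rational(6239, 1040))), -1))) = Add(Mul(-2706967, Rational(1, 331882)), Mul(-4645453, Pow(Mul(Pow(3159, -1), Rational(2279679, 1040)), -1))) = Add(Rational(-2706967, 331882), Mul(-4645453, Pow(Mul(Rational(1, 3159), Rational(2279679, 1040)), -1))) = Add(Rational(-2706967, 331882), Mul(-4645453, Pow(Rational(759893, 1095120), -1))) = Add(Rational(-2706967, 331882), Mul(-4645453, Rational(1095120, 759893))) = Add(Rational(-2706967, 331882), Rational(-5087328489360, 759893)) = Rational(-1688394810711050051, 252194808626)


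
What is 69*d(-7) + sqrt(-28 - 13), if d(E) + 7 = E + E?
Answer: -1449 + I*sqrt(41) ≈ -1449.0 + 6.4031*I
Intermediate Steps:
d(E) = -7 + 2*E (d(E) = -7 + (E + E) = -7 + 2*E)
69*d(-7) + sqrt(-28 - 13) = 69*(-7 + 2*(-7)) + sqrt(-28 - 13) = 69*(-7 - 14) + sqrt(-41) = 69*(-21) + I*sqrt(41) = -1449 + I*sqrt(41)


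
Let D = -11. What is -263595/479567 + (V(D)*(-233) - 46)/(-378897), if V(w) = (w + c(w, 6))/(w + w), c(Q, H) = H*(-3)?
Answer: -199412004337/363412995198 ≈ -0.54872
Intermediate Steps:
c(Q, H) = -3*H
V(w) = (-18 + w)/(2*w) (V(w) = (w - 3*6)/(w + w) = (w - 18)/((2*w)) = (-18 + w)*(1/(2*w)) = (-18 + w)/(2*w))
-263595/479567 + (V(D)*(-233) - 46)/(-378897) = -263595/479567 + (((½)*(-18 - 11)/(-11))*(-233) - 46)/(-378897) = -263595*1/479567 + (((½)*(-1/11)*(-29))*(-233) - 46)*(-1/378897) = -263595/479567 + ((29/22)*(-233) - 46)*(-1/378897) = -263595/479567 + (-6757/22 - 46)*(-1/378897) = -263595/479567 - 7769/22*(-1/378897) = -263595/479567 + 7769/8335734 = -199412004337/363412995198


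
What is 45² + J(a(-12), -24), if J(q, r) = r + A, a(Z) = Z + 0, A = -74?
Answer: 1927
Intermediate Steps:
a(Z) = Z
J(q, r) = -74 + r (J(q, r) = r - 74 = -74 + r)
45² + J(a(-12), -24) = 45² + (-74 - 24) = 2025 - 98 = 1927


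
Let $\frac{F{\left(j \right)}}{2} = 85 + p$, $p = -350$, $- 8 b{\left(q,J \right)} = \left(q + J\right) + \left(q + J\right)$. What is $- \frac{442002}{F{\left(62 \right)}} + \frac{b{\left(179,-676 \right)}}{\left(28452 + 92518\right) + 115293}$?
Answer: $\frac{208857568757}{250438780} \approx 833.97$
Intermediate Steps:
$b{\left(q,J \right)} = - \frac{J}{4} - \frac{q}{4}$ ($b{\left(q,J \right)} = - \frac{\left(q + J\right) + \left(q + J\right)}{8} = - \frac{\left(J + q\right) + \left(J + q\right)}{8} = - \frac{2 J + 2 q}{8} = - \frac{J}{4} - \frac{q}{4}$)
$F{\left(j \right)} = -530$ ($F{\left(j \right)} = 2 \left(85 - 350\right) = 2 \left(-265\right) = -530$)
$- \frac{442002}{F{\left(62 \right)}} + \frac{b{\left(179,-676 \right)}}{\left(28452 + 92518\right) + 115293} = - \frac{442002}{-530} + \frac{\left(- \frac{1}{4}\right) \left(-676\right) - \frac{179}{4}}{\left(28452 + 92518\right) + 115293} = \left(-442002\right) \left(- \frac{1}{530}\right) + \frac{169 - \frac{179}{4}}{120970 + 115293} = \frac{221001}{265} + \frac{497}{4 \cdot 236263} = \frac{221001}{265} + \frac{497}{4} \cdot \frac{1}{236263} = \frac{221001}{265} + \frac{497}{945052} = \frac{208857568757}{250438780}$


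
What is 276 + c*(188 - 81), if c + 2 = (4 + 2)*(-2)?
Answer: -1222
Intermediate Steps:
c = -14 (c = -2 + (4 + 2)*(-2) = -2 + 6*(-2) = -2 - 12 = -14)
276 + c*(188 - 81) = 276 - 14*(188 - 81) = 276 - 14*107 = 276 - 1498 = -1222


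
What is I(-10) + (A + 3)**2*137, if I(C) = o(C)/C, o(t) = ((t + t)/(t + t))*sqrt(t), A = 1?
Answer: 2192 - I*sqrt(10)/10 ≈ 2192.0 - 0.31623*I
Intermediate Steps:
o(t) = sqrt(t) (o(t) = ((2*t)/((2*t)))*sqrt(t) = ((2*t)*(1/(2*t)))*sqrt(t) = 1*sqrt(t) = sqrt(t))
I(C) = 1/sqrt(C) (I(C) = sqrt(C)/C = 1/sqrt(C))
I(-10) + (A + 3)**2*137 = 1/sqrt(-10) + (1 + 3)**2*137 = -I*sqrt(10)/10 + 4**2*137 = -I*sqrt(10)/10 + 16*137 = -I*sqrt(10)/10 + 2192 = 2192 - I*sqrt(10)/10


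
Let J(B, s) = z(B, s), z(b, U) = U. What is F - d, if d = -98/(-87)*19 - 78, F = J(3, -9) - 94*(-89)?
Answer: 731983/87 ≈ 8413.6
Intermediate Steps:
J(B, s) = s
F = 8357 (F = -9 - 94*(-89) = -9 + 8366 = 8357)
d = -4924/87 (d = -98*(-1/87)*19 - 78 = (98/87)*19 - 78 = 1862/87 - 78 = -4924/87 ≈ -56.598)
F - d = 8357 - 1*(-4924/87) = 8357 + 4924/87 = 731983/87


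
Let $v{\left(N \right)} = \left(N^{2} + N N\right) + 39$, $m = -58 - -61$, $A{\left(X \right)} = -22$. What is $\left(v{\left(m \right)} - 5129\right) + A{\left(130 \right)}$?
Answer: $-5094$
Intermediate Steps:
$m = 3$ ($m = -58 + 61 = 3$)
$v{\left(N \right)} = 39 + 2 N^{2}$ ($v{\left(N \right)} = \left(N^{2} + N^{2}\right) + 39 = 2 N^{2} + 39 = 39 + 2 N^{2}$)
$\left(v{\left(m \right)} - 5129\right) + A{\left(130 \right)} = \left(\left(39 + 2 \cdot 3^{2}\right) - 5129\right) - 22 = \left(\left(39 + 2 \cdot 9\right) - 5129\right) - 22 = \left(\left(39 + 18\right) - 5129\right) - 22 = \left(57 - 5129\right) - 22 = -5072 - 22 = -5094$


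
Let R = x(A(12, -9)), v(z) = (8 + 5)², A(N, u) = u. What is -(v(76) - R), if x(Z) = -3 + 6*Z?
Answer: -226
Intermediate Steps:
v(z) = 169 (v(z) = 13² = 169)
R = -57 (R = -3 + 6*(-9) = -3 - 54 = -57)
-(v(76) - R) = -(169 - 1*(-57)) = -(169 + 57) = -1*226 = -226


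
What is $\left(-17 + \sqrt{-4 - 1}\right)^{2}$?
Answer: $\left(17 - i \sqrt{5}\right)^{2} \approx 284.0 - 76.026 i$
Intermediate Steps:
$\left(-17 + \sqrt{-4 - 1}\right)^{2} = \left(-17 + \sqrt{-5}\right)^{2} = \left(-17 + i \sqrt{5}\right)^{2}$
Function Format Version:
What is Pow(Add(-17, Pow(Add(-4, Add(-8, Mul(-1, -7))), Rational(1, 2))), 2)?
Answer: Pow(Add(17, Mul(-1, I, Pow(5, Rational(1, 2)))), 2) ≈ Add(284.00, Mul(-76.026, I))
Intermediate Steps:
Pow(Add(-17, Pow(Add(-4, Add(-8, Mul(-1, -7))), Rational(1, 2))), 2) = Pow(Add(-17, Pow(Add(-4, Add(-8, 7)), Rational(1, 2))), 2) = Pow(Add(-17, Pow(Add(-4, -1), Rational(1, 2))), 2) = Pow(Add(-17, Pow(-5, Rational(1, 2))), 2) = Pow(Add(-17, Mul(I, Pow(5, Rational(1, 2)))), 2)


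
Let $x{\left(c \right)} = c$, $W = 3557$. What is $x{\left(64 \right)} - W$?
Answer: $-3493$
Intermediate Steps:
$x{\left(64 \right)} - W = 64 - 3557 = -3493$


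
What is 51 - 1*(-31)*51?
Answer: 1632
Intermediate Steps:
51 - 1*(-31)*51 = 51 + 31*51 = 51 + 1581 = 1632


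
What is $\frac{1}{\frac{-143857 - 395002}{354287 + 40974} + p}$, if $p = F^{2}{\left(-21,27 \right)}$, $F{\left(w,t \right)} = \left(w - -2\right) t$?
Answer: $\frac{395261}{104019903250} \approx 3.7999 \cdot 10^{-6}$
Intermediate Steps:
$F{\left(w,t \right)} = t \left(2 + w\right)$ ($F{\left(w,t \right)} = \left(w + 2\right) t = \left(2 + w\right) t = t \left(2 + w\right)$)
$p = 263169$ ($p = \left(27 \left(2 - 21\right)\right)^{2} = \left(27 \left(-19\right)\right)^{2} = \left(-513\right)^{2} = 263169$)
$\frac{1}{\frac{-143857 - 395002}{354287 + 40974} + p} = \frac{1}{\frac{-143857 - 395002}{354287 + 40974} + 263169} = \frac{1}{- \frac{538859}{395261} + 263169} = \frac{1}{\frac{104019903250}{395261}} = \frac{395261}{104019903250}$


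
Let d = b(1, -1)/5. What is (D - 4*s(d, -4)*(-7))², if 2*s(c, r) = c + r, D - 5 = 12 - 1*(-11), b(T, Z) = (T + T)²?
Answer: 7056/25 ≈ 282.24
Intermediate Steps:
b(T, Z) = 4*T² (b(T, Z) = (2*T)² = 4*T²)
D = 28 (D = 5 + (12 - 1*(-11)) = 5 + (12 + 11) = 5 + 23 = 28)
d = ⅘ (d = (4*1²)/5 = (4*1)*(⅕) = 4*(⅕) = ⅘ ≈ 0.80000)
s(c, r) = c/2 + r/2 (s(c, r) = (c + r)/2 = c/2 + r/2)
(D - 4*s(d, -4)*(-7))² = (28 - 4*((½)*(⅘) + (½)*(-4))*(-7))² = (28 - 4*(⅖ - 2)*(-7))² = (28 - 4*(-8/5)*(-7))² = (28 + (32/5)*(-7))² = (28 - 224/5)² = (-84/5)² = 7056/25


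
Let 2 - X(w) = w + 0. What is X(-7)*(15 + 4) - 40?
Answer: 131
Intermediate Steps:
X(w) = 2 - w (X(w) = 2 - (w + 0) = 2 - w)
X(-7)*(15 + 4) - 40 = (2 - 1*(-7))*(15 + 4) - 40 = (2 + 7)*19 - 40 = 9*19 - 40 = 171 - 40 = 131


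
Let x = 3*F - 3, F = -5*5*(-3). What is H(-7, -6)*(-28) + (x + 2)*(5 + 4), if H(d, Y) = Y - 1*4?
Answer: 2296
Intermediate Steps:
F = 75 (F = -25*(-3) = 75)
x = 222 (x = 3*75 - 3 = 225 - 3 = 222)
H(d, Y) = -4 + Y (H(d, Y) = Y - 4 = -4 + Y)
H(-7, -6)*(-28) + (x + 2)*(5 + 4) = (-4 - 6)*(-28) + (222 + 2)*(5 + 4) = -10*(-28) + 224*9 = 280 + 2016 = 2296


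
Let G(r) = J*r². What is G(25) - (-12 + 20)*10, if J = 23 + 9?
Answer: 19920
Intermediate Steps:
J = 32
G(r) = 32*r²
G(25) - (-12 + 20)*10 = 32*25² - (-12 + 20)*10 = 32*625 - 8*10 = 20000 - 1*80 = 20000 - 80 = 19920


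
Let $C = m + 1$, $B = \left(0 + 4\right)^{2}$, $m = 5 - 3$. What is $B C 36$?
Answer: $1728$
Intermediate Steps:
$m = 2$ ($m = 5 - 3 = 2$)
$B = 16$ ($B = 4^{2} = 16$)
$C = 3$ ($C = 2 + 1 = 3$)
$B C 36 = 16 \cdot 3 \cdot 36 = 48 \cdot 36 = 1728$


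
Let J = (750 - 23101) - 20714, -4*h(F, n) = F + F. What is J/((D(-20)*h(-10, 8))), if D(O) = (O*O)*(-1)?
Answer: 8613/400 ≈ 21.533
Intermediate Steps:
D(O) = -O² (D(O) = O²*(-1) = -O²)
h(F, n) = -F/2 (h(F, n) = -(F + F)/4 = -F/2)
J = -43065 (J = -22351 - 20714 = -43065)
J/((D(-20)*h(-10, 8))) = -43065/((-1*(-20)²)*(-½*(-10))) = -43065/(-1*400*5) = -43065/((-400*5)) = -43065/(-2000) = -43065*(-1/2000) = 8613/400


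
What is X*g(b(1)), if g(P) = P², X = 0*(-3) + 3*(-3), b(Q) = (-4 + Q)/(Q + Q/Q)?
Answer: -81/4 ≈ -20.250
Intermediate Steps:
b(Q) = (-4 + Q)/(1 + Q) (b(Q) = (-4 + Q)/(Q + 1) = (-4 + Q)/(1 + Q))
X = -9 (X = 0 - 9 = -9)
X*g(b(1)) = -9*(-4 + 1)²/(1 + 1)² = -9*(-3/2)² = -9*9/4 = -81/4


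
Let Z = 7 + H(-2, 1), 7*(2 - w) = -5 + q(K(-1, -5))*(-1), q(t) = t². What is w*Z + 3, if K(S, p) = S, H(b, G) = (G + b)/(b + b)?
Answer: 166/7 ≈ 23.714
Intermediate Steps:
H(b, G) = (G + b)/(2*b) (H(b, G) = (G + b)/((2*b)) = (G + b)*(1/(2*b)) = (G + b)/(2*b))
w = 20/7 (w = 2 - (-5 + (-1)²*(-1))/7 = 2 - (-5 + 1*(-1))/7 = 2 - (-5 - 1)/7 = 2 - ⅐*(-6) = 2 + 6/7 = 20/7 ≈ 2.8571)
Z = 29/4 (Z = 7 + (½)*(1 - 2)/(-2) = 7 + (½)*(-½)*(-1) = 7 + ¼ = 29/4 ≈ 7.2500)
w*Z + 3 = (20/7)*(29/4) + 3 = 145/7 + 3 = 166/7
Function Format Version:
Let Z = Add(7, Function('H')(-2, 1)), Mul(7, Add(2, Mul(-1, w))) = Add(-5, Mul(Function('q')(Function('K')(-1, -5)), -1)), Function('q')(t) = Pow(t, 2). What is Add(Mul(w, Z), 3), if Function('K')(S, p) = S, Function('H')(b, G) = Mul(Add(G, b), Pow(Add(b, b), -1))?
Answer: Rational(166, 7) ≈ 23.714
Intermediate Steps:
Function('H')(b, G) = Mul(Rational(1, 2), Pow(b, -1), Add(G, b)) (Function('H')(b, G) = Mul(Add(G, b), Pow(Mul(2, b), -1)) = Mul(Add(G, b), Mul(Rational(1, 2), Pow(b, -1))) = Mul(Rational(1, 2), Pow(b, -1), Add(G, b)))
w = Rational(20, 7) (w = Add(2, Mul(Rational(-1, 7), Add(-5, Mul(Pow(-1, 2), -1)))) = Add(2, Mul(Rational(-1, 7), Add(-5, Mul(1, -1)))) = Add(2, Mul(Rational(-1, 7), Add(-5, -1))) = Add(2, Mul(Rational(-1, 7), -6)) = Add(2, Rational(6, 7)) = Rational(20, 7) ≈ 2.8571)
Z = Rational(29, 4) (Z = Add(7, Mul(Rational(1, 2), Pow(-2, -1), Add(1, -2))) = Add(7, Mul(Rational(1, 2), Rational(-1, 2), -1)) = Add(7, Rational(1, 4)) = Rational(29, 4) ≈ 7.2500)
Add(Mul(w, Z), 3) = Add(Mul(Rational(20, 7), Rational(29, 4)), 3) = Add(Rational(145, 7), 3) = Rational(166, 7)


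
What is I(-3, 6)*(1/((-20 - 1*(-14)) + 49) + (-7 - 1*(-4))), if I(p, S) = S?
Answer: -768/43 ≈ -17.860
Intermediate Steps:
I(-3, 6)*(1/((-20 - 1*(-14)) + 49) + (-7 - 1*(-4))) = 6*(1/((-20 - 1*(-14)) + 49) + (-7 - 1*(-4))) = 6*(1/((-20 + 14) + 49) + (-7 + 4)) = 6*(1/(-6 + 49) - 3) = 6*(1/43 - 3) = 6*(-128/43) = -768/43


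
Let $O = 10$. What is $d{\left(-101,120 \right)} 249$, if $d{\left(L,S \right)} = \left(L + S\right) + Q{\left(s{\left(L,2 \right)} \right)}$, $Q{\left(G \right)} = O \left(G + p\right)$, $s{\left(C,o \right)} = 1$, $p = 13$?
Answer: $39591$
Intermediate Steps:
$Q{\left(G \right)} = 130 + 10 G$ ($Q{\left(G \right)} = 10 \left(G + 13\right) = 10 \left(13 + G\right) = 130 + 10 G$)
$d{\left(L,S \right)} = 140 + L + S$ ($d{\left(L,S \right)} = \left(L + S\right) + \left(130 + 10 \cdot 1\right) = \left(L + S\right) + \left(130 + 10\right) = \left(L + S\right) + 140 = 140 + L + S$)
$d{\left(-101,120 \right)} 249 = \left(140 - 101 + 120\right) 249 = 159 \cdot 249 = 39591$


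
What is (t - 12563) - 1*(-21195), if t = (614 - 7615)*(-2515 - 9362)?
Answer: 83159509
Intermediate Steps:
t = 83150877 (t = -7001*(-11877) = 83150877)
(t - 12563) - 1*(-21195) = (83150877 - 12563) - 1*(-21195) = 83138314 + 21195 = 83159509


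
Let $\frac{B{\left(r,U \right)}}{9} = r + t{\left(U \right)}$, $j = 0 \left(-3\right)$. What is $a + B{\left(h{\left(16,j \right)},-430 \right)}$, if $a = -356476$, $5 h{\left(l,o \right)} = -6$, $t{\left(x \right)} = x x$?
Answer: $\frac{6538066}{5} \approx 1.3076 \cdot 10^{6}$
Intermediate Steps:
$t{\left(x \right)} = x^{2}$
$j = 0$
$h{\left(l,o \right)} = - \frac{6}{5}$ ($h{\left(l,o \right)} = \frac{1}{5} \left(-6\right) = - \frac{6}{5}$)
$B{\left(r,U \right)} = 9 r + 9 U^{2}$ ($B{\left(r,U \right)} = 9 \left(r + U^{2}\right) = 9 r + 9 U^{2}$)
$a + B{\left(h{\left(16,j \right)},-430 \right)} = -356476 + \left(9 \left(- \frac{6}{5}\right) + 9 \left(-430\right)^{2}\right) = -356476 + \left(- \frac{54}{5} + 9 \cdot 184900\right) = -356476 + \left(- \frac{54}{5} + 1664100\right) = -356476 + \frac{8320446}{5} = \frac{6538066}{5}$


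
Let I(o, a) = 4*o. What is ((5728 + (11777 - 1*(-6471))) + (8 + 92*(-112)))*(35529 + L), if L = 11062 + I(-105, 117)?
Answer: 631619280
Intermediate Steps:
L = 10642 (L = 11062 + 4*(-105) = 11062 - 420 = 10642)
((5728 + (11777 - 1*(-6471))) + (8 + 92*(-112)))*(35529 + L) = ((5728 + (11777 - 1*(-6471))) + (8 + 92*(-112)))*(35529 + 10642) = ((5728 + (11777 + 6471)) + (8 - 10304))*46171 = ((5728 + 18248) - 10296)*46171 = (23976 - 10296)*46171 = 13680*46171 = 631619280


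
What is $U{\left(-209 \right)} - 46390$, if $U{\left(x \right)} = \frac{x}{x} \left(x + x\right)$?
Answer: $-46808$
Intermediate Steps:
$U{\left(x \right)} = 2 x$ ($U{\left(x \right)} = 1 \cdot 2 x = 2 x$)
$U{\left(-209 \right)} - 46390 = 2 \left(-209\right) - 46390 = -418 - 46390 = -46808$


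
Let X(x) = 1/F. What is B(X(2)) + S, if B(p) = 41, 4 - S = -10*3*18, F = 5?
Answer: 585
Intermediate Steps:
X(x) = ⅕ (X(x) = 1/5 = ⅕)
S = 544 (S = 4 - (-10*3)*18 = 4 - (-30)*18 = 4 - 1*(-540) = 4 + 540 = 544)
B(X(2)) + S = 41 + 544 = 585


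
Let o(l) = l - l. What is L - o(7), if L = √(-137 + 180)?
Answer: √43 ≈ 6.5574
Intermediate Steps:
o(l) = 0
L = √43 ≈ 6.5574
L - o(7) = √43 - 1*0 = √43 + 0 = √43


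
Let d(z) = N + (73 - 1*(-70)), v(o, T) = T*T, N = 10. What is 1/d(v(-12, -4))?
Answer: 1/153 ≈ 0.0065359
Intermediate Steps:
v(o, T) = T**2
d(z) = 153 (d(z) = 10 + (73 - 1*(-70)) = 10 + (73 + 70) = 10 + 143 = 153)
1/d(v(-12, -4)) = 1/153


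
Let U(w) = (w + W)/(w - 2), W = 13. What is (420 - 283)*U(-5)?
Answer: -1096/7 ≈ -156.57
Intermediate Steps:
U(w) = (13 + w)/(-2 + w) (U(w) = (w + 13)/(w - 2) = (13 + w)/(-2 + w))
(420 - 283)*U(-5) = (420 - 283)*((13 - 5)/(-2 - 5)) = 137*(8/(-7)) = 137*(-1/7*8) = 137*(-8/7) = -1096/7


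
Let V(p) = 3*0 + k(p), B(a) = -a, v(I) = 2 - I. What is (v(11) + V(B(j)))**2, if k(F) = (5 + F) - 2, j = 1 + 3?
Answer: 100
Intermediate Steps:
j = 4
k(F) = 3 + F
V(p) = 3 + p (V(p) = 3*0 + (3 + p) = 0 + (3 + p) = 3 + p)
(v(11) + V(B(j)))**2 = ((2 - 1*11) + (3 - 1*4))**2 = ((2 - 11) + (3 - 4))**2 = (-9 - 1)**2 = (-10)**2 = 100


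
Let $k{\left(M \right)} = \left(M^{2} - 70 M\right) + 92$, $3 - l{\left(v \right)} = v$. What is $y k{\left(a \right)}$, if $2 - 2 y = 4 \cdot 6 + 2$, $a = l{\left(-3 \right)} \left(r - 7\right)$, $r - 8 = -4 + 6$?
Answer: $10128$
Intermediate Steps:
$l{\left(v \right)} = 3 - v$
$r = 10$ ($r = 8 + \left(-4 + 6\right) = 8 + 2 = 10$)
$a = 18$ ($a = \left(3 - -3\right) \left(10 - 7\right) = \left(3 + 3\right) 3 = 6 \cdot 3 = 18$)
$k{\left(M \right)} = 92 + M^{2} - 70 M$
$y = -12$ ($y = 1 - \frac{4 \cdot 6 + 2}{2} = 1 - \frac{24 + 2}{2} = 1 - 13 = -12$)
$y k{\left(a \right)} = - 12 \left(92 + 18^{2} - 1260\right) = - 12 \left(92 + 324 - 1260\right) = \left(-12\right) \left(-844\right) = 10128$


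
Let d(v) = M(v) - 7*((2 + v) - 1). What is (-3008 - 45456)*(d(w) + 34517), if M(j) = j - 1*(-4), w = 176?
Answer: -1621508512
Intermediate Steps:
M(j) = 4 + j (M(j) = j + 4 = 4 + j)
d(v) = -3 - 6*v (d(v) = (4 + v) - 7*((2 + v) - 1) = (4 + v) - 7*(1 + v) = (4 + v) + (-7 - 7*v) = -3 - 6*v)
(-3008 - 45456)*(d(w) + 34517) = (-3008 - 45456)*((-3 - 6*176) + 34517) = -48464*((-3 - 1056) + 34517) = -48464*(-1059 + 34517) = -48464*33458 = -1621508512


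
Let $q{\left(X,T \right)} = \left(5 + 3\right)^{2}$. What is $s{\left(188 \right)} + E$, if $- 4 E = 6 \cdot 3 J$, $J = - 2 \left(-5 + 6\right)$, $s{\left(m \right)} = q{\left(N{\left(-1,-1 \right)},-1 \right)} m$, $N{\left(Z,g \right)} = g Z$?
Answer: $12041$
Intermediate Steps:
$N{\left(Z,g \right)} = Z g$
$q{\left(X,T \right)} = 64$ ($q{\left(X,T \right)} = 8^{2} = 64$)
$s{\left(m \right)} = 64 m$
$J = -2$ ($J = \left(-2\right) 1 = -2$)
$E = 9$ ($E = - \frac{6 \cdot 3 \left(-2\right)}{4} = - \frac{18 \left(-2\right)}{4} = \left(- \frac{1}{4}\right) \left(-36\right) = 9$)
$s{\left(188 \right)} + E = 64 \cdot 188 + 9 = 12032 + 9 = 12041$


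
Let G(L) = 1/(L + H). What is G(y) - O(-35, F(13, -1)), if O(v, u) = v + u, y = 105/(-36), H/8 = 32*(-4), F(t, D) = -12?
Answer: 579169/12323 ≈ 46.999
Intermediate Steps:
H = -1024 (H = 8*(32*(-4)) = 8*(-128) = -1024)
y = -35/12 (y = 105*(-1/36) = -35/12 ≈ -2.9167)
G(L) = 1/(-1024 + L) (G(L) = 1/(L - 1024) = 1/(-1024 + L))
O(v, u) = u + v
G(y) - O(-35, F(13, -1)) = 1/(-1024 - 35/12) - (-12 - 35) = 1/(-12323/12) - 1*(-47) = -12/12323 + 47 = 579169/12323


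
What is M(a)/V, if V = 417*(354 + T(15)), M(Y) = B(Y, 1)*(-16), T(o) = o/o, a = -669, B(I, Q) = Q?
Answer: -16/148035 ≈ -0.00010808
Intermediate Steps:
T(o) = 1
M(Y) = -16 (M(Y) = 1*(-16) = -16)
V = 148035 (V = 417*(354 + 1) = 417*355 = 148035)
M(a)/V = -16/148035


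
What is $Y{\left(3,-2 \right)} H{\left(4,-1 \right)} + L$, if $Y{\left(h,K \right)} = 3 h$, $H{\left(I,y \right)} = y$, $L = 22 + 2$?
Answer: $15$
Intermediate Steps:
$L = 24$
$Y{\left(3,-2 \right)} H{\left(4,-1 \right)} + L = 3 \cdot 3 \left(-1\right) + 24 = 9 \left(-1\right) + 24 = -9 + 24 = 15$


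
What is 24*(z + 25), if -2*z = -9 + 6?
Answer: 636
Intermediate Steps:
z = 3/2 (z = -(-9 + 6)/2 = -½*(-3) = 3/2 ≈ 1.5000)
24*(z + 25) = 24*(3/2 + 25) = 24*(53/2) = 636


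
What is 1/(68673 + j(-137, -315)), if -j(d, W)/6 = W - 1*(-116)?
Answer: 1/69867 ≈ 1.4313e-5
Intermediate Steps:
j(d, W) = -696 - 6*W (j(d, W) = -6*(W - 1*(-116)) = -6*(W + 116) = -6*(116 + W) = -696 - 6*W)
1/(68673 + j(-137, -315)) = 1/(68673 + (-696 - 6*(-315))) = 1/(68673 + (-696 + 1890)) = 1/(68673 + 1194) = 1/69867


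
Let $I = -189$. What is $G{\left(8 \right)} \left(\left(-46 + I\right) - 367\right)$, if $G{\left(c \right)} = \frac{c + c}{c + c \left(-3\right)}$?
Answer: $602$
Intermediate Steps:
$G{\left(c \right)} = -1$ ($G{\left(c \right)} = \frac{2 c}{c - 3 c} = \frac{2 c}{\left(-2\right) c} = 2 c \left(- \frac{1}{2 c}\right) = -1$)
$G{\left(8 \right)} \left(\left(-46 + I\right) - 367\right) = - (\left(-46 - 189\right) - 367) = - (-235 - 367) = \left(-1\right) \left(-602\right) = 602$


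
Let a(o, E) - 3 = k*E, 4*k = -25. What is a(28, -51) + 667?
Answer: 3955/4 ≈ 988.75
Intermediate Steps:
k = -25/4 (k = (¼)*(-25) = -25/4 ≈ -6.2500)
a(o, E) = 3 - 25*E/4
a(28, -51) + 667 = (3 - 25/4*(-51)) + 667 = (3 + 1275/4) + 667 = 1287/4 + 667 = 3955/4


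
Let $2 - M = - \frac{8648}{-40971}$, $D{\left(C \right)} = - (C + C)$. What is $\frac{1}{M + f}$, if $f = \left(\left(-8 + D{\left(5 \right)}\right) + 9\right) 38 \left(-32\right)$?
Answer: $\frac{40971}{448459918} \approx 9.1359 \cdot 10^{-5}$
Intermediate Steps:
$D{\left(C \right)} = - 2 C$
$M = \frac{73294}{40971}$ ($M = 2 - - \frac{8648}{-40971} = 2 - \left(-8648\right) \left(- \frac{1}{40971}\right) = 2 - \frac{8648}{40971} = \frac{73294}{40971} \approx 1.7889$)
$f = 10944$ ($f = \left(\left(-8 - 10\right) + 9\right) 38 \left(-32\right) = \left(-18 + 9\right) 38 \left(-32\right) = \left(-9\right) 38 \left(-32\right) = \left(-342\right) \left(-32\right) = 10944$)
$\frac{1}{M + f} = \frac{1}{\frac{73294}{40971} + 10944} = \frac{1}{\frac{448459918}{40971}} = \frac{40971}{448459918}$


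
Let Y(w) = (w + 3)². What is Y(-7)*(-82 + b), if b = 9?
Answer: -1168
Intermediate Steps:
Y(w) = (3 + w)²
Y(-7)*(-82 + b) = (3 - 7)²*(-82 + 9) = (-4)²*(-73) = 16*(-73) = -1168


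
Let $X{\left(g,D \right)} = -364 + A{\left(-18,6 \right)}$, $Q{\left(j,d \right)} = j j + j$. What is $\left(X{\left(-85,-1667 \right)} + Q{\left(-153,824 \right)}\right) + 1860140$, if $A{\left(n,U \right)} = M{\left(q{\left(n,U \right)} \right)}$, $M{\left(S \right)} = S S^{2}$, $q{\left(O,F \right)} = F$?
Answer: $1883248$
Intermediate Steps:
$Q{\left(j,d \right)} = j + j^{2}$ ($Q{\left(j,d \right)} = j^{2} + j = j + j^{2}$)
$M{\left(S \right)} = S^{3}$
$A{\left(n,U \right)} = U^{3}$
$X{\left(g,D \right)} = -148$ ($X{\left(g,D \right)} = -364 + 6^{3} = -364 + 216 = -148$)
$\left(X{\left(-85,-1667 \right)} + Q{\left(-153,824 \right)}\right) + 1860140 = \left(-148 - 153 \left(1 - 153\right)\right) + 1860140 = \left(-148 - -23256\right) + 1860140 = \left(-148 + 23256\right) + 1860140 = 23108 + 1860140 = 1883248$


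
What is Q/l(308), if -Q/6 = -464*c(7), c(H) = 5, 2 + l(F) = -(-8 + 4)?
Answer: 6960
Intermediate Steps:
l(F) = 2 (l(F) = -2 - (-8 + 4) = -2 - 1*(-4) = -2 + 4 = 2)
Q = 13920 (Q = -(-2784)*5 = -6*(-2320) = 13920)
Q/l(308) = 13920/2 = 13920*(½) = 6960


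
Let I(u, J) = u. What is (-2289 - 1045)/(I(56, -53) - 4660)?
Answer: 1667/2302 ≈ 0.72415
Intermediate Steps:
(-2289 - 1045)/(I(56, -53) - 4660) = (-2289 - 1045)/(56 - 4660) = -3334/(-4604) = -3334*(-1/4604) = 1667/2302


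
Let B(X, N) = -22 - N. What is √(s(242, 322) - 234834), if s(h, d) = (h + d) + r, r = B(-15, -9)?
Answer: I*√234283 ≈ 484.03*I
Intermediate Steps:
r = -13 (r = -22 - 1*(-9) = -22 + 9 = -13)
s(h, d) = -13 + d + h (s(h, d) = (h + d) - 13 = (d + h) - 13 = -13 + d + h)
√(s(242, 322) - 234834) = √((-13 + 322 + 242) - 234834) = √(551 - 234834) = √(-234283) = I*√234283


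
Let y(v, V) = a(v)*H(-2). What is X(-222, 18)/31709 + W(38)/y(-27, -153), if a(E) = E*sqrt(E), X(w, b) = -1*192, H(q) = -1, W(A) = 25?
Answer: -192/31709 - 25*I*sqrt(3)/243 ≈ -0.0060551 - 0.17819*I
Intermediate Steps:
X(w, b) = -192
a(E) = E**(3/2)
y(v, V) = -v**(3/2) (y(v, V) = v**(3/2)*(-1) = -v**(3/2))
X(-222, 18)/31709 + W(38)/y(-27, -153) = -192/31709 + 25/((-(-27)**(3/2))) = -192*1/31709 + 25/((-(-81)*I*sqrt(3))) = -192/31709 + 25/((81*I*sqrt(3))) = -192/31709 + 25*(-I*sqrt(3)/243) = -192/31709 - 25*I*sqrt(3)/243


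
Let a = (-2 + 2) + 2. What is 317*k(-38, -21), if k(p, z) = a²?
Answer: 1268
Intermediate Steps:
a = 2 (a = 0 + 2 = 2)
k(p, z) = 4 (k(p, z) = 2² = 4)
317*k(-38, -21) = 317*4 = 1268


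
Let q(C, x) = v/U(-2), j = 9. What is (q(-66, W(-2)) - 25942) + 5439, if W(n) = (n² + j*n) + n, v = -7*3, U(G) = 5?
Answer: -102536/5 ≈ -20507.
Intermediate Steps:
v = -21
W(n) = n² + 10*n (W(n) = (n² + 9*n) + n = n² + 10*n)
q(C, x) = -21/5
(q(-66, W(-2)) - 25942) + 5439 = (-21/5 - 25942) + 5439 = -129731/5 + 5439 = -102536/5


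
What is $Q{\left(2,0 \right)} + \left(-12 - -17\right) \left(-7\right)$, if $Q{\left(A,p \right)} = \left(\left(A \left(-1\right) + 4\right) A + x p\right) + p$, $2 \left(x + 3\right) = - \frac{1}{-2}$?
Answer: $-31$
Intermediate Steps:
$x = - \frac{11}{4}$ ($x = -3 + \frac{\left(-1\right) \frac{1}{-2}}{2} = -3 + \frac{\left(-1\right) \left(- \frac{1}{2}\right)}{2} = -3 + \frac{1}{2} \cdot \frac{1}{2} = -3 + \frac{1}{4} = - \frac{11}{4} \approx -2.75$)
$Q{\left(A,p \right)} = - \frac{7 p}{4} + A \left(4 - A\right)$ ($Q{\left(A,p \right)} = \left(\left(A \left(-1\right) + 4\right) A - \frac{11 p}{4}\right) + p = \left(\left(- A + 4\right) A - \frac{11 p}{4}\right) + p = \left(\left(4 - A\right) A - \frac{11 p}{4}\right) + p = \left(A \left(4 - A\right) - \frac{11 p}{4}\right) + p = \left(- \frac{11 p}{4} + A \left(4 - A\right)\right) + p = - \frac{7 p}{4} + A \left(4 - A\right)$)
$Q{\left(2,0 \right)} + \left(-12 - -17\right) \left(-7\right) = \left(- 2^{2} + 4 \cdot 2 - 0\right) + \left(-12 - -17\right) \left(-7\right) = \left(\left(-1\right) 4 + 8 + 0\right) + \left(-12 + 17\right) \left(-7\right) = \left(-4 + 8 + 0\right) + 5 \left(-7\right) = 4 - 35 = -31$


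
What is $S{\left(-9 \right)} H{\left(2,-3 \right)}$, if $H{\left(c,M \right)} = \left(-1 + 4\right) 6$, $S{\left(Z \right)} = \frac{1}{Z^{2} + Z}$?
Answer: $\frac{1}{4} \approx 0.25$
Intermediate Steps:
$S{\left(Z \right)} = \frac{1}{Z + Z^{2}}$
$H{\left(c,M \right)} = 18$ ($H{\left(c,M \right)} = 3 \cdot 6 = 18$)
$S{\left(-9 \right)} H{\left(2,-3 \right)} = \frac{1}{\left(-9\right) \left(1 - 9\right)} 18 = - \frac{1}{9 \left(-8\right)} 18 = \left(- \frac{1}{9}\right) \left(- \frac{1}{8}\right) 18 = \frac{1}{72} \cdot 18 = \frac{1}{4}$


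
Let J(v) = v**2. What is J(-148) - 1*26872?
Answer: -4968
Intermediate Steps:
J(-148) - 1*26872 = (-148)**2 - 1*26872 = 21904 - 26872 = -4968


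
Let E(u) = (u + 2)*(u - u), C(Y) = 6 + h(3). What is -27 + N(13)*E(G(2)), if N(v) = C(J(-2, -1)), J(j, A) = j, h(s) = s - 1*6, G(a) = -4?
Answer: -27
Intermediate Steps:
h(s) = -6 + s (h(s) = s - 6 = -6 + s)
C(Y) = 3 (C(Y) = 6 + (-6 + 3) = 6 - 3 = 3)
N(v) = 3
E(u) = 0 (E(u) = (2 + u)*0 = 0)
-27 + N(13)*E(G(2)) = -27 + 3*0 = -27 + 0 = -27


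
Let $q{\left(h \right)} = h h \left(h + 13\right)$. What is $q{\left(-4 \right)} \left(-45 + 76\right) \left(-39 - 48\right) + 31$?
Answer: $-388337$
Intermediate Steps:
$q{\left(h \right)} = h^{2} \left(13 + h\right)$
$q{\left(-4 \right)} \left(-45 + 76\right) \left(-39 - 48\right) + 31 = \left(-4\right)^{2} \left(13 - 4\right) \left(-45 + 76\right) \left(-39 - 48\right) + 31 = 16 \cdot 9 \cdot 31 \left(-87\right) + 31 = 144 \left(-2697\right) + 31 = -388368 + 31 = -388337$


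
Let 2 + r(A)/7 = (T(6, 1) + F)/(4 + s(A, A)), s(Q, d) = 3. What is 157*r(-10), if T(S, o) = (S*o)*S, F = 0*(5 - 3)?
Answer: 3454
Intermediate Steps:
F = 0 (F = 0*2 = 0)
T(S, o) = o*S**2
r(A) = 22 (r(A) = -14 + 7*((1*6**2 + 0)/(4 + 3)) = -14 + 7*((1*36 + 0)/7) = -14 + 7*((36 + 0)*(1/7)) = -14 + 7*(36*(1/7)) = -14 + 7*(36/7) = -14 + 36 = 22)
157*r(-10) = 157*22 = 3454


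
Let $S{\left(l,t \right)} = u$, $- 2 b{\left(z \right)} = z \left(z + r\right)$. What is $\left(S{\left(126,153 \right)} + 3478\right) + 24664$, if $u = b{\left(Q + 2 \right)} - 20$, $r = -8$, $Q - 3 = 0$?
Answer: $\frac{56259}{2} \approx 28130.0$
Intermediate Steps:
$Q = 3$ ($Q = 3 + 0 = 3$)
$b{\left(z \right)} = - \frac{z \left(-8 + z\right)}{2}$ ($b{\left(z \right)} = - \frac{z \left(z - 8\right)}{2} = - \frac{z \left(-8 + z\right)}{2}$)
$u = - \frac{25}{2}$ ($u = \frac{\left(3 + 2\right) \left(8 - \left(3 + 2\right)\right)}{2} - 20 = \frac{1}{2} \cdot 5 \left(8 - 5\right) - 20 = \frac{1}{2} \cdot 5 \cdot 3 - 20 = \frac{15}{2} - 20 = - \frac{25}{2} \approx -12.5$)
$S{\left(l,t \right)} = - \frac{25}{2}$
$\left(S{\left(126,153 \right)} + 3478\right) + 24664 = \left(- \frac{25}{2} + 3478\right) + 24664 = \frac{6931}{2} + 24664 = \frac{56259}{2}$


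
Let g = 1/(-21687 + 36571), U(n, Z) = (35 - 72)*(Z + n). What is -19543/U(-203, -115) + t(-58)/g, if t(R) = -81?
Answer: -14185156207/11766 ≈ -1.2056e+6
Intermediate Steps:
U(n, Z) = -37*Z - 37*n (U(n, Z) = -37*(Z + n) = -37*Z - 37*n)
g = 1/14884 ≈ 6.7186e-5
-19543/U(-203, -115) + t(-58)/g = -19543/(-37*(-115) - 37*(-203)) - 81/1/14884 = -19543/(4255 + 7511) - 81*14884 = -19543/11766 - 1205604 = -14185156207/11766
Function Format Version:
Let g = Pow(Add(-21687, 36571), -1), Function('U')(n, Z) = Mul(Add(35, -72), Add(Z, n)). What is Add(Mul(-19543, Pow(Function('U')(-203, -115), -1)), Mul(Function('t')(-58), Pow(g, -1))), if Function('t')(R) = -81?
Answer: Rational(-14185156207, 11766) ≈ -1.2056e+6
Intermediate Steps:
Function('U')(n, Z) = Add(Mul(-37, Z), Mul(-37, n)) (Function('U')(n, Z) = Mul(-37, Add(Z, n)) = Add(Mul(-37, Z), Mul(-37, n)))
g = Rational(1, 14884) (g = Pow(14884, -1) = Rational(1, 14884) ≈ 6.7186e-5)
Add(Mul(-19543, Pow(Function('U')(-203, -115), -1)), Mul(Function('t')(-58), Pow(g, -1))) = Add(Mul(-19543, Pow(Add(Mul(-37, -115), Mul(-37, -203)), -1)), Mul(-81, Pow(Rational(1, 14884), -1))) = Add(Mul(-19543, Pow(Add(4255, 7511), -1)), Mul(-81, 14884)) = Add(Mul(-19543, Pow(11766, -1)), -1205604) = Add(Mul(-19543, Rational(1, 11766)), -1205604) = Add(Rational(-19543, 11766), -1205604) = Rational(-14185156207, 11766)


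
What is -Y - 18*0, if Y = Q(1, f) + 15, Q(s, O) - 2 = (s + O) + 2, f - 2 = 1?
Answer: -23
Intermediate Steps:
f = 3 (f = 2 + 1 = 3)
Q(s, O) = 4 + O + s (Q(s, O) = 2 + ((s + O) + 2) = 2 + ((O + s) + 2) = 2 + (2 + O + s) = 4 + O + s)
Y = 23 (Y = (4 + 3 + 1) + 15 = 8 + 15 = 23)
-Y - 18*0 = -1*23 - 18*0 = -23 + 0 = -23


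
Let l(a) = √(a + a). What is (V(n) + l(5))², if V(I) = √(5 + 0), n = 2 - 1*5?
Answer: 15 + 10*√2 ≈ 29.142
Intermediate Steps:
l(a) = √2*√a (l(a) = √(2*a) = √2*√a)
n = -3 (n = 2 - 5 = -3)
V(I) = √5
(V(n) + l(5))² = (√5 + √2*√5)² = (√5 + √10)²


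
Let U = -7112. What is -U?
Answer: 7112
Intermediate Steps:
-U = -1*(-7112) = 7112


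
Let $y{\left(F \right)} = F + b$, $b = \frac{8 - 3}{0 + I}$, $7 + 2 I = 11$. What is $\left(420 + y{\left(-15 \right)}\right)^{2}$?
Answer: $\frac{664225}{4} \approx 1.6606 \cdot 10^{5}$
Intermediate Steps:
$I = 2$ ($I = - \frac{7}{2} + \frac{1}{2} \cdot 11 = - \frac{7}{2} + \frac{11}{2} = 2$)
$b = \frac{5}{2}$ ($b = \frac{8 - 3}{0 + 2} = \frac{5}{2} \approx 2.5$)
$y{\left(F \right)} = \frac{5}{2} + F$ ($y{\left(F \right)} = F + \frac{5}{2} = \frac{5}{2} + F$)
$\left(420 + y{\left(-15 \right)}\right)^{2} = \left(420 + \left(\frac{5}{2} - 15\right)\right)^{2} = \left(420 - \frac{25}{2}\right)^{2} = \left(\frac{815}{2}\right)^{2} = \frac{664225}{4}$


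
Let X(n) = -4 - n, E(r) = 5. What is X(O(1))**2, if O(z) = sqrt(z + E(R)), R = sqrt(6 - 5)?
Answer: (4 + sqrt(6))**2 ≈ 41.596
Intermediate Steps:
R = 1 (R = sqrt(1) = 1)
O(z) = sqrt(5 + z) (O(z) = sqrt(z + 5) = sqrt(5 + z))
X(O(1))**2 = (-4 - sqrt(5 + 1))**2 = (-4 - sqrt(6))**2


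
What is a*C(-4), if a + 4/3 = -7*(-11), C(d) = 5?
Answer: 1135/3 ≈ 378.33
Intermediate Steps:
a = 227/3 (a = -4/3 - 7*(-11) = -4/3 + 77 = 227/3 ≈ 75.667)
a*C(-4) = (227/3)*5 = 1135/3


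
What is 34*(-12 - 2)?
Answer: -476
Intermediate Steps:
34*(-12 - 2) = 34*(-14) = -476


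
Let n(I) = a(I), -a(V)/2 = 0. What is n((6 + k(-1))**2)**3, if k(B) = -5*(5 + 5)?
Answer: 0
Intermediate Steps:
k(B) = -50 (k(B) = -5*10 = -50)
a(V) = 0 (a(V) = -2*0 = 0)
n(I) = 0
n((6 + k(-1))**2)**3 = 0**3 = 0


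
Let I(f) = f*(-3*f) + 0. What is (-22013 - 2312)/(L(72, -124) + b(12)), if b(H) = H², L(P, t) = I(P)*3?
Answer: 24325/46512 ≈ 0.52298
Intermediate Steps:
I(f) = -3*f² (I(f) = -3*f² + 0 = -3*f²)
L(P, t) = -9*P² (L(P, t) = -3*P²*3 = -9*P²)
(-22013 - 2312)/(L(72, -124) + b(12)) = (-22013 - 2312)/(-9*72² + 12²) = -24325/(-9*5184 + 144) = -24325/(-46656 + 144) = -24325/(-46512) = -24325*(-1/46512) = 24325/46512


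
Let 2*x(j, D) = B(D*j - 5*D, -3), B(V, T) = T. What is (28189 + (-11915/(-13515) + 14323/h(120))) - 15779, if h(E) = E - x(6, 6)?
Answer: 2743085699/218943 ≈ 12529.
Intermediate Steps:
x(j, D) = -3/2 (x(j, D) = (1/2)*(-3) = -3/2)
h(E) = 3/2 + E (h(E) = E - 1*(-3/2) = E + 3/2 = 3/2 + E)
(28189 + (-11915/(-13515) + 14323/h(120))) - 15779 = (28189 + (-11915/(-13515) + 14323/(3/2 + 120))) - 15779 = (28189 + (-11915*(-1/13515) + 14323/(243/2))) - 15779 = (28189 + (2383/2703 + 14323*(2/243))) - 15779 = (28189 + (2383/2703 + 28646/243)) - 15779 = (28189 + 26003069/218943) - 15779 = 6197787296/218943 - 15779 = 2743085699/218943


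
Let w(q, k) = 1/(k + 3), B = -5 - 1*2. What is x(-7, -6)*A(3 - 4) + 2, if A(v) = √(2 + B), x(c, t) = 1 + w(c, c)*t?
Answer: 2 + 5*I*√5/2 ≈ 2.0 + 5.5902*I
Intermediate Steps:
B = -7 (B = -5 - 2 = -7)
w(q, k) = 1/(3 + k)
x(c, t) = 1 + t/(3 + c)
A(v) = I*√5 (A(v) = √(2 - 7) = √(-5) = I*√5)
x(-7, -6)*A(3 - 4) + 2 = ((3 - 7 - 6)/(3 - 7))*(I*√5) + 2 = (-10/(-4))*(I*√5) + 2 = (-¼*(-10))*(I*√5) + 2 = 5*(I*√5)/2 + 2 = 5*I*√5/2 + 2 = 2 + 5*I*√5/2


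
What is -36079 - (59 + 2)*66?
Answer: -40105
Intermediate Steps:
-36079 - (59 + 2)*66 = -36079 - 61*66 = -36079 - 1*4026 = -36079 - 4026 = -40105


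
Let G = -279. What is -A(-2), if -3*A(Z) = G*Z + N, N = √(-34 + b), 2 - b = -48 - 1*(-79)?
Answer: 186 + I*√7 ≈ 186.0 + 2.6458*I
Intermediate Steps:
b = -29 (b = 2 - (-48 - 1*(-79)) = 2 - (-48 + 79) = 2 - 1*31 = 2 - 31 = -29)
N = 3*I*√7 (N = √(-34 - 29) = √(-63) = 3*I*√7 ≈ 7.9373*I)
A(Z) = 93*Z - I*√7 (A(Z) = -(-279*Z + 3*I*√7)/3 = 93*Z - I*√7)
-A(-2) = -(93*(-2) - I*√7) = -(-186 - I*√7) = 186 + I*√7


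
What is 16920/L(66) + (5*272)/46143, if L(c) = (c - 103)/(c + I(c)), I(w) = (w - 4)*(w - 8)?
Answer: -2859068218400/1707291 ≈ -1.6746e+6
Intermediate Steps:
I(w) = (-8 + w)*(-4 + w) (I(w) = (-4 + w)*(-8 + w) = (-8 + w)*(-4 + w))
L(c) = (-103 + c)/(32 + c**2 - 11*c) (L(c) = (c - 103)/(c + (32 + c**2 - 12*c)) = (-103 + c)/(32 + c**2 - 11*c))
16920/L(66) + (5*272)/46143 = 16920/(((-103 + 66)/(32 + 66**2 - 11*66))) + (5*272)/46143 = 16920/((-37/(32 + 4356 - 726))) + 1360*(1/46143) = 16920/((-37/3662)) + 1360/46143 = 16920/(((1/3662)*(-37))) + 1360/46143 = 16920/(-37/3662) + 1360/46143 = 16920*(-3662/37) + 1360/46143 = -61961040/37 + 1360/46143 = -2859068218400/1707291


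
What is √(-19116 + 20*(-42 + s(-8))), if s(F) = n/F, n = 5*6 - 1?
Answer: I*√80114/2 ≈ 141.52*I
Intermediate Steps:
n = 29 (n = 30 - 1 = 29)
s(F) = 29/F
√(-19116 + 20*(-42 + s(-8))) = √(-19116 + 20*(-42 + 29/(-8))) = √(-19116 + 20*(-42 + 29*(-⅛))) = √(-19116 + 20*(-42 - 29/8)) = √(-19116 + 20*(-365/8)) = √(-19116 - 1825/2) = √(-40057/2) = I*√80114/2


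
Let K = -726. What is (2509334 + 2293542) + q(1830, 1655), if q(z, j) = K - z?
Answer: 4800320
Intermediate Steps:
q(z, j) = -726 - z
(2509334 + 2293542) + q(1830, 1655) = (2509334 + 2293542) + (-726 - 1*1830) = 4802876 + (-726 - 1830) = 4802876 - 2556 = 4800320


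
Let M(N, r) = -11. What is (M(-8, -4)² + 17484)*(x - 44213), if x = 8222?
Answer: -633621555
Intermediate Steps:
(M(-8, -4)² + 17484)*(x - 44213) = ((-11)² + 17484)*(8222 - 44213) = (121 + 17484)*(-35991) = 17605*(-35991) = -633621555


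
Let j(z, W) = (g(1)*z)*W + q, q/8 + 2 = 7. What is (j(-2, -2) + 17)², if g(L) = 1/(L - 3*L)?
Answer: 3025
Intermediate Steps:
q = 40 (q = -16 + 8*7 = -16 + 56 = 40)
g(L) = -1/(2*L) (g(L) = 1/(-2*L) = -1/(2*L))
j(z, W) = 40 - W*z/2 (j(z, W) = ((-½/1)*z)*W + 40 = ((-½*1)*z)*W + 40 = (-z/2)*W + 40 = -W*z/2 + 40 = 40 - W*z/2)
(j(-2, -2) + 17)² = ((40 - ½*(-2)*(-2)) + 17)² = ((40 - 2) + 17)² = (38 + 17)² = 55² = 3025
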